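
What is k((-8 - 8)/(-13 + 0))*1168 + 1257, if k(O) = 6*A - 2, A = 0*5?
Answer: -1079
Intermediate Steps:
A = 0
k(O) = -2 (k(O) = 6*0 - 2 = 0 - 2 = -2)
k((-8 - 8)/(-13 + 0))*1168 + 1257 = -2*1168 + 1257 = -2336 + 1257 = -1079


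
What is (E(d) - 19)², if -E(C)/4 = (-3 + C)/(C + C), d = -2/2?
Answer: 729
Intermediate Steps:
d = -1 (d = -2*½ = -1)
E(C) = -2*(-3 + C)/C (E(C) = -4*(-3 + C)/(C + C) = -4*(-3 + C)/(2*C) = -4*(-3 + C)*1/(2*C) = -2*(-3 + C)/C)
(E(d) - 19)² = ((-2 + 6/(-1)) - 19)² = ((-2 + 6*(-1)) - 19)² = ((-2 - 6) - 19)² = (-8 - 19)² = (-27)² = 729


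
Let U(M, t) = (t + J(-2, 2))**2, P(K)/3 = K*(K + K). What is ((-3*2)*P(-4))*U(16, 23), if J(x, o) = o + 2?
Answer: -419904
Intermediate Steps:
P(K) = 6*K**2 (P(K) = 3*(K*(K + K)) = 3*(K*(2*K)) = 3*(2*K**2) = 6*K**2)
J(x, o) = 2 + o
U(M, t) = (4 + t)**2 (U(M, t) = (t + (2 + 2))**2 = (t + 4)**2 = (4 + t)**2)
((-3*2)*P(-4))*U(16, 23) = ((-3*2)*(6*(-4)**2))*(4 + 23)**2 = -36*16*27**2 = -6*96*729 = -576*729 = -419904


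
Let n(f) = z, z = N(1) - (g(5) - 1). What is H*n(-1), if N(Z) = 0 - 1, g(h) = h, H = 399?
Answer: -1995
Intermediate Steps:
N(Z) = -1
z = -5 (z = -1 - (5 - 1) = -1 - 1*4 = -1 - 4 = -5)
n(f) = -5
H*n(-1) = 399*(-5) = -1995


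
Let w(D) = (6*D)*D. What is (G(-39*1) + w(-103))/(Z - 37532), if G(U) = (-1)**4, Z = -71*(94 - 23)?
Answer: -63655/42573 ≈ -1.4952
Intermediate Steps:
Z = -5041 (Z = -71*71 = -5041)
w(D) = 6*D**2
G(U) = 1
(G(-39*1) + w(-103))/(Z - 37532) = (1 + 6*(-103)**2)/(-5041 - 37532) = (1 + 6*10609)/(-42573) = (1 + 63654)*(-1/42573) = 63655*(-1/42573) = -63655/42573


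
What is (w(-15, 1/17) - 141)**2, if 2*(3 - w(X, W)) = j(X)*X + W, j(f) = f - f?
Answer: 22024249/1156 ≈ 19052.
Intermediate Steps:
j(f) = 0
w(X, W) = 3 - W/2 (w(X, W) = 3 - (0*X + W)/2 = 3 - (0 + W)/2 = 3 - W/2)
(w(-15, 1/17) - 141)**2 = ((3 - 1/2/17) - 141)**2 = ((3 - 1/2*1/17) - 141)**2 = ((3 - 1/34) - 141)**2 = (101/34 - 141)**2 = (-4693/34)**2 = 22024249/1156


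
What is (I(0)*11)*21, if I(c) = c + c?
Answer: 0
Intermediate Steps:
I(c) = 2*c
(I(0)*11)*21 = ((2*0)*11)*21 = (0*11)*21 = 0*21 = 0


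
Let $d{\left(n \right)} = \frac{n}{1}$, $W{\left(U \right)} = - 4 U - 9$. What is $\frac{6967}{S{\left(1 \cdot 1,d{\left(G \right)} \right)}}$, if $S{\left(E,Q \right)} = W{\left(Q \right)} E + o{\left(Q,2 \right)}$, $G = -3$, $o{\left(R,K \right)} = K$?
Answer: $\frac{6967}{5} \approx 1393.4$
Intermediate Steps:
$W{\left(U \right)} = -9 - 4 U$
$d{\left(n \right)} = n$ ($d{\left(n \right)} = n 1 = n$)
$S{\left(E,Q \right)} = 2 + E \left(-9 - 4 Q\right)$ ($S{\left(E,Q \right)} = \left(-9 - 4 Q\right) E + 2 = E \left(-9 - 4 Q\right) + 2 = 2 + E \left(-9 - 4 Q\right)$)
$\frac{6967}{S{\left(1 \cdot 1,d{\left(G \right)} \right)}} = \frac{6967}{2 - 1 \cdot 1 \left(9 + 4 \left(-3\right)\right)} = \frac{6967}{2 - 1 \left(9 - 12\right)} = \frac{6967}{2 - 1 \left(-3\right)} = \frac{6967}{2 + 3} = \frac{6967}{5}$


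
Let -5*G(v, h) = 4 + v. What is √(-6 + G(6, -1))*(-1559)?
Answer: -3118*I*√2 ≈ -4409.5*I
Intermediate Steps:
G(v, h) = -⅘ - v/5 (G(v, h) = -(4 + v)/5 = -⅘ - v/5)
√(-6 + G(6, -1))*(-1559) = √(-6 + (-⅘ - ⅕*6))*(-1559) = √(-6 + (-⅘ - 6/5))*(-1559) = √(-6 - 2)*(-1559) = √(-8)*(-1559) = (2*I*√2)*(-1559) = -3118*I*√2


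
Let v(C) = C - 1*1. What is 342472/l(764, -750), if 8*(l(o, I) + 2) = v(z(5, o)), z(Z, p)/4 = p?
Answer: 2739776/3039 ≈ 901.54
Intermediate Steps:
z(Z, p) = 4*p
v(C) = -1 + C (v(C) = C - 1 = -1 + C)
l(o, I) = -17/8 + o/2 (l(o, I) = -2 + (-1 + 4*o)/8 = -2 + (-1/8 + o/2) = -17/8 + o/2)
342472/l(764, -750) = 342472/(-17/8 + (1/2)*764) = 342472/(-17/8 + 382) = 342472/(3039/8) = 342472*(8/3039) = 2739776/3039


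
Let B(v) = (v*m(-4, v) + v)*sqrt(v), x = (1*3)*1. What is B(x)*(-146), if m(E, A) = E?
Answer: 1314*sqrt(3) ≈ 2275.9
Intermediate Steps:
x = 3 (x = 3*1 = 3)
B(v) = -3*v**(3/2) (B(v) = (v*(-4) + v)*sqrt(v) = (-4*v + v)*sqrt(v) = (-3*v)*sqrt(v) = -3*v**(3/2))
B(x)*(-146) = -9*sqrt(3)*(-146) = 1314*sqrt(3)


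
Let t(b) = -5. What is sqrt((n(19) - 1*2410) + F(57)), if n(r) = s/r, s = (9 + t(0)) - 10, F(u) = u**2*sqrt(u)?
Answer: sqrt(-870124 + 1172889*sqrt(57))/19 ≈ 148.72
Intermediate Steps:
F(u) = u**(5/2)
s = -6 (s = (9 - 5) - 10 = 4 - 10 = -6)
n(r) = -6/r
sqrt((n(19) - 1*2410) + F(57)) = sqrt((-6/19 - 1*2410) + 57**(5/2)) = sqrt((-6*1/19 - 2410) + 3249*sqrt(57)) = sqrt((-6/19 - 2410) + 3249*sqrt(57)) = sqrt(-45796/19 + 3249*sqrt(57))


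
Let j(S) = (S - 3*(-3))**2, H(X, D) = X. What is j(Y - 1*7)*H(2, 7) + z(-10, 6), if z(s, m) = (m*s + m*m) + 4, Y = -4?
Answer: -12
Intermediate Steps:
z(s, m) = 4 + m**2 + m*s (z(s, m) = (m*s + m**2) + 4 = (m**2 + m*s) + 4 = 4 + m**2 + m*s)
j(S) = (9 + S)**2 (j(S) = (S + 9)**2 = (9 + S)**2)
j(Y - 1*7)*H(2, 7) + z(-10, 6) = (9 + (-4 - 1*7))**2*2 + (4 + 6**2 + 6*(-10)) = (9 + (-4 - 7))**2*2 + (4 + 36 - 60) = (9 - 11)**2*2 - 20 = (-2)**2*2 - 20 = 4*2 - 20 = 8 - 20 = -12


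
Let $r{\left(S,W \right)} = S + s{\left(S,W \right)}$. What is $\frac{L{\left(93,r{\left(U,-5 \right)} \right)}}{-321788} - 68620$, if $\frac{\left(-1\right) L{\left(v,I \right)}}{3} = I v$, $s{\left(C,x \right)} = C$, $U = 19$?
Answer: $- \frac{11040540979}{160894} \approx -68620.0$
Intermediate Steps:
$r{\left(S,W \right)} = 2 S$ ($r{\left(S,W \right)} = S + S = 2 S$)
$L{\left(v,I \right)} = - 3 I v$
$\frac{L{\left(93,r{\left(U,-5 \right)} \right)}}{-321788} - 68620 = \frac{\left(-3\right) 2 \cdot 19 \cdot 93}{-321788} - 68620 = \left(-3\right) 38 \cdot 93 \left(- \frac{1}{321788}\right) - 68620 = \left(-10602\right) \left(- \frac{1}{321788}\right) - 68620 = \frac{5301}{160894} - 68620 = - \frac{11040540979}{160894}$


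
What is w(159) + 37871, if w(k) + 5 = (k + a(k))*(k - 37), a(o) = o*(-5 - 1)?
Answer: -59124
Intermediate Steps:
a(o) = -6*o (a(o) = o*(-6) = -6*o)
w(k) = -5 - 5*k*(-37 + k) (w(k) = -5 + (k - 6*k)*(k - 37) = -5 + (-5*k)*(-37 + k) = -5 - 5*k*(-37 + k))
w(159) + 37871 = (-5 - 5*159² + 185*159) + 37871 = (-5 - 5*25281 + 29415) + 37871 = (-5 - 126405 + 29415) + 37871 = -96995 + 37871 = -59124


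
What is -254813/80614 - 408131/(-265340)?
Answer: -1020912029/629121140 ≈ -1.6228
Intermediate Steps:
-254813/80614 - 408131/(-265340) = -254813*1/80614 - 408131*(-1/265340) = -14989/4742 + 408131/265340 = -1020912029/629121140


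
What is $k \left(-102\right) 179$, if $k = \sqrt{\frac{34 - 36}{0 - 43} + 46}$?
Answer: $- \frac{109548 \sqrt{2365}}{43} \approx -1.2389 \cdot 10^{5}$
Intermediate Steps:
$k = \frac{6 \sqrt{2365}}{43}$ ($k = \sqrt{- \frac{2}{-43} + 46} = \sqrt{\left(-2\right) \left(- \frac{1}{43}\right) + 46} = \sqrt{\frac{2}{43} + 46} = \sqrt{\frac{1980}{43}} = \frac{6 \sqrt{2365}}{43} \approx 6.7858$)
$k \left(-102\right) 179 = \frac{6 \sqrt{2365}}{43} \left(-102\right) 179 = - \frac{612 \sqrt{2365}}{43} \cdot 179 = - \frac{109548 \sqrt{2365}}{43}$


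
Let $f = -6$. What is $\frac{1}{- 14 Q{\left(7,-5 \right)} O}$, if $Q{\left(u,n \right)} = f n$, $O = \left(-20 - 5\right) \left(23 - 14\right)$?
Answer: $\frac{1}{94500} \approx 1.0582 \cdot 10^{-5}$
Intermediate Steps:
$O = -225$ ($O = \left(-25\right) 9 = -225$)
$Q{\left(u,n \right)} = - 6 n$
$\frac{1}{- 14 Q{\left(7,-5 \right)} O} = \frac{1}{- 14 \left(\left(-6\right) \left(-5\right)\right) \left(-225\right)} = \frac{1}{\left(-14\right) 30 \left(-225\right)} = \frac{1}{\left(-420\right) \left(-225\right)} = \frac{1}{94500}$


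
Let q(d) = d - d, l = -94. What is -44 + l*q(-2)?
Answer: -44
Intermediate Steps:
q(d) = 0
-44 + l*q(-2) = -44 - 94*0 = -44 + 0 = -44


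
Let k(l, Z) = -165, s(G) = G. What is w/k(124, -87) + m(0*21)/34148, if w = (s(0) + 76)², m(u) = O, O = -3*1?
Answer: -197239343/5634420 ≈ -35.006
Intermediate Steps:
O = -3
m(u) = -3
w = 5776 (w = (0 + 76)² = 76² = 5776)
w/k(124, -87) + m(0*21)/34148 = 5776/(-165) - 3/34148 = 5776*(-1/165) - 3*1/34148 = -5776/165 - 3/34148 = -197239343/5634420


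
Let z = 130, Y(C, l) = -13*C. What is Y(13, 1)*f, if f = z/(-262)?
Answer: 10985/131 ≈ 83.855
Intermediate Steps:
f = -65/131 (f = 130/(-262) = 130*(-1/262) = -65/131 ≈ -0.49618)
Y(13, 1)*f = -13*13*(-65/131) = -169*(-65/131) = 10985/131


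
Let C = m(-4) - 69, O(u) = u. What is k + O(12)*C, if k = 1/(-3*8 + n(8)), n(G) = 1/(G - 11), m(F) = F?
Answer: -63951/73 ≈ -876.04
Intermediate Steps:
n(G) = 1/(-11 + G)
C = -73 (C = -4 - 69 = -73)
k = -3/73 (k = 1/(-3*8 + 1/(-11 + 8)) = 1/(-24 + 1/(-3)) = 1/(-24 - ⅓) = 1/(-73/3) = -3/73 ≈ -0.041096)
k + O(12)*C = -3/73 + 12*(-73) = -3/73 - 876 = -63951/73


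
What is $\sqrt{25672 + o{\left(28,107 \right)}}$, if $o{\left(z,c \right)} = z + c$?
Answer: $\sqrt{25807} \approx 160.65$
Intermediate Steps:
$o{\left(z,c \right)} = c + z$
$\sqrt{25672 + o{\left(28,107 \right)}} = \sqrt{25672 + \left(107 + 28\right)} = \sqrt{25672 + 135} = \sqrt{25807}$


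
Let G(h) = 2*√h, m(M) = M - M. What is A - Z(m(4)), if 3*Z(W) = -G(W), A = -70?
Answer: -70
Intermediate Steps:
m(M) = 0
Z(W) = -2*√W/3 (Z(W) = (-2*√W)/3 = -2*√W/3)
A - Z(m(4)) = -70 - (-2)*√0/3 = -70 - (-2)*0/3 = -70 - 1*0 = -70 + 0 = -70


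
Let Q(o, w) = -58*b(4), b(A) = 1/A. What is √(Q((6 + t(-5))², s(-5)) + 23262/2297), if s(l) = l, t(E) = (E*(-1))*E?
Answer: I*√92288866/4594 ≈ 2.0911*I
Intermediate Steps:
b(A) = 1/A
t(E) = -E² (t(E) = (-E)*E = -E²)
Q(o, w) = -29/2 (Q(o, w) = -58/4 = -58*¼ = -29/2)
√(Q((6 + t(-5))², s(-5)) + 23262/2297) = √(-29/2 + 23262/2297) = √(-20089/4594) = I*√92288866/4594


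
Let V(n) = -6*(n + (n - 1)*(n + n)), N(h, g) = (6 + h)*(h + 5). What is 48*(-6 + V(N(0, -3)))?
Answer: -510048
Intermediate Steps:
N(h, g) = (5 + h)*(6 + h) (N(h, g) = (6 + h)*(5 + h) = (5 + h)*(6 + h))
V(n) = -6*n - 12*n*(-1 + n) (V(n) = -6*(n + (-1 + n)*(2*n)) = -6*(n + 2*n*(-1 + n)) = -6*n - 12*n*(-1 + n))
48*(-6 + V(N(0, -3))) = 48*(-6 + 6*(30 + 0**2 + 11*0)*(1 - 2*(30 + 0**2 + 11*0))) = 48*(-6 + 6*(30 + 0 + 0)*(1 - 2*(30 + 0 + 0))) = 48*(-6 + 6*30*(1 - 2*30)) = 48*(-6 + 6*30*(1 - 60)) = 48*(-6 + 6*30*(-59)) = 48*(-6 - 10620) = 48*(-10626) = -510048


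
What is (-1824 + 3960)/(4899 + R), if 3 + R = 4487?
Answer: 2136/9383 ≈ 0.22765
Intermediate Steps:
R = 4484 (R = -3 + 4487 = 4484)
(-1824 + 3960)/(4899 + R) = (-1824 + 3960)/(4899 + 4484) = 2136/9383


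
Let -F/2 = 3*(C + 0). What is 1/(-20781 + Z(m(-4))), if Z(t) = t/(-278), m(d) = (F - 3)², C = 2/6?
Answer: -278/5777143 ≈ -4.8121e-5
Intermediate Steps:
C = ⅓ (C = 2*(⅙) = ⅓ ≈ 0.33333)
F = -2 (F = -6*(⅓ + 0) = -6/3 = -2*1 = -2)
m(d) = 25 (m(d) = (-2 - 3)² = (-5)² = 25)
Z(t) = -t/278 (Z(t) = t*(-1/278) = -t/278)
1/(-20781 + Z(m(-4))) = 1/(-20781 - 1/278*25) = 1/(-20781 - 25/278) = 1/(-5777143/278) = -278/5777143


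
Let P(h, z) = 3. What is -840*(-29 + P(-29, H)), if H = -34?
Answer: 21840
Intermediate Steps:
-840*(-29 + P(-29, H)) = -840*(-29 + 3) = -840*(-26) = 21840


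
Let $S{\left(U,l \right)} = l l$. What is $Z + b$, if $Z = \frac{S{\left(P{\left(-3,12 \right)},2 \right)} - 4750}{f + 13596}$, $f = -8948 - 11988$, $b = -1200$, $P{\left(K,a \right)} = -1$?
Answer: $- \frac{4401627}{3670} \approx -1199.4$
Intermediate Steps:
$S{\left(U,l \right)} = l^{2}$
$f = -20936$
$Z = \frac{2373}{3670}$ ($Z = \frac{2^{2} - 4750}{-20936 + 13596} = \frac{4 - 4750}{-7340} = \left(-4746\right) \left(- \frac{1}{7340}\right) = \frac{2373}{3670} \approx 0.64659$)
$Z + b = \frac{2373}{3670} - 1200 = - \frac{4401627}{3670}$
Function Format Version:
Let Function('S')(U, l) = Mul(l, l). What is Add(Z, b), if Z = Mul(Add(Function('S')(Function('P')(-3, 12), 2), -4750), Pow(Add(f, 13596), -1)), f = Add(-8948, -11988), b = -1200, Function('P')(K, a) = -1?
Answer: Rational(-4401627, 3670) ≈ -1199.4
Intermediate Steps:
Function('S')(U, l) = Pow(l, 2)
f = -20936
Z = Rational(2373, 3670) (Z = Mul(Add(Pow(2, 2), -4750), Pow(Add(-20936, 13596), -1)) = Mul(Add(4, -4750), Pow(-7340, -1)) = Mul(-4746, Rational(-1, 7340)) = Rational(2373, 3670) ≈ 0.64659)
Add(Z, b) = Add(Rational(2373, 3670), -1200) = Rational(-4401627, 3670)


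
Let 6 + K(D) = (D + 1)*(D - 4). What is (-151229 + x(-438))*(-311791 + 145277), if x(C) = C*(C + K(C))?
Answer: 14080125613426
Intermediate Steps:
K(D) = -6 + (1 + D)*(-4 + D) (K(D) = -6 + (D + 1)*(D - 4) = -6 + (1 + D)*(-4 + D))
x(C) = C*(-10 + C² - 2*C) (x(C) = C*(C + (-10 + C² - 3*C)) = C*(-10 + C² - 2*C))
(-151229 + x(-438))*(-311791 + 145277) = (-151229 - 438*(-10 + (-438)² - 2*(-438)))*(-311791 + 145277) = (-151229 - 438*(-10 + 191844 + 876))*(-166514) = (-151229 - 438*192710)*(-166514) = (-151229 - 84406980)*(-166514) = -84558209*(-166514) = 14080125613426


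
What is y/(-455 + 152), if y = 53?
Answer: -53/303 ≈ -0.17492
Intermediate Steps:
y/(-455 + 152) = 53/(-455 + 152) = 53/(-303) = 53*(-1/303) = -53/303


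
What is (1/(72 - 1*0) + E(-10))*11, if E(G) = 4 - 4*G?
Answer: 34859/72 ≈ 484.15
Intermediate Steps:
(1/(72 - 1*0) + E(-10))*11 = (1/(72 - 1*0) + (4 - 4*(-10)))*11 = (1/(72 + 0) + (4 + 40))*11 = (1/72 + 44)*11 = (3169/72)*11 = 34859/72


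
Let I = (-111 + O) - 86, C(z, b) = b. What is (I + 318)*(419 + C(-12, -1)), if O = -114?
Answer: 2926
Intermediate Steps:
I = -311 (I = (-111 - 114) - 86 = -225 - 86 = -311)
(I + 318)*(419 + C(-12, -1)) = (-311 + 318)*(419 - 1) = 7*418 = 2926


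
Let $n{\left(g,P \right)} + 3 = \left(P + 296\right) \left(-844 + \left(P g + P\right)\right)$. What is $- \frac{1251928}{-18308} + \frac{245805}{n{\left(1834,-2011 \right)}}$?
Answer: $\frac{660404364700103}{9657645042788} \approx 68.381$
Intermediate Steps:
$n{\left(g,P \right)} = -3 + \left(296 + P\right) \left(-844 + P + P g\right)$ ($n{\left(g,P \right)} = -3 + \left(P + 296\right) \left(-844 + \left(P g + P\right)\right) = -3 + \left(296 + P\right) \left(-844 + \left(P + P g\right)\right) = -3 + \left(296 + P\right) \left(-844 + P + P g\right)$)
$- \frac{1251928}{-18308} + \frac{245805}{n{\left(1834,-2011 \right)}} = - \frac{1251928}{-18308} + \frac{245805}{-249827 + \left(-2011\right)^{2} - -1102028 + 1834 \left(-2011\right)^{2} + 296 \left(-2011\right) 1834} = \left(-1251928\right) \left(- \frac{1}{18308}\right) + \frac{245805}{-249827 + 4044121 + 1102028 + 1834 \cdot 4044121 - 1091699504} = \frac{312982}{4577} + \frac{245805}{-249827 + 4044121 + 1102028 + 7416917914 - 1091699504} = \frac{312982}{4577} + \frac{245805}{6330114732} = \frac{312982}{4577} + 245805 \cdot \frac{1}{6330114732} = \frac{312982}{4577} + \frac{81935}{2110038244} = \frac{660404364700103}{9657645042788}$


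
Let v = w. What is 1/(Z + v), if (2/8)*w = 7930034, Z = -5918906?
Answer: 1/25801230 ≈ 3.8758e-8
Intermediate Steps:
w = 31720136 (w = 4*7930034 = 31720136)
v = 31720136
1/(Z + v) = 1/(-5918906 + 31720136) = 1/25801230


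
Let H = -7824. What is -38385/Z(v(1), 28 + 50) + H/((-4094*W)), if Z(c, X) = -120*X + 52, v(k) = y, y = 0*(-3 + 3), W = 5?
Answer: 429283371/95267380 ≈ 4.5061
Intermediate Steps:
y = 0 (y = 0*0 = 0)
v(k) = 0
Z(c, X) = 52 - 120*X
-38385/Z(v(1), 28 + 50) + H/((-4094*W)) = -38385/(52 - 120*(28 + 50)) - 7824/((-4094*5)) = -38385/(52 - 120*78) - 7824/(-20470) = -38385/(52 - 9360) - 7824*(-1/20470) = -38385/(-9308) + 3912/10235 = -38385*(-1/9308) + 3912/10235 = 38385/9308 + 3912/10235 = 429283371/95267380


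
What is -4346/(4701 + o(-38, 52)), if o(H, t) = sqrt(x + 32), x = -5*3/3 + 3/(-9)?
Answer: -61291638/66298123 + 17384*sqrt(15)/66298123 ≈ -0.92347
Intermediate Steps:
x = -16/3 (x = -15*1/3 + 3*(-1/9) = -5 - 1/3 = -16/3 ≈ -5.3333)
o(H, t) = 4*sqrt(15)/3 (o(H, t) = sqrt(-16/3 + 32) = sqrt(80/3) = 4*sqrt(15)/3)
-4346/(4701 + o(-38, 52)) = -4346/(4701 + 4*sqrt(15)/3)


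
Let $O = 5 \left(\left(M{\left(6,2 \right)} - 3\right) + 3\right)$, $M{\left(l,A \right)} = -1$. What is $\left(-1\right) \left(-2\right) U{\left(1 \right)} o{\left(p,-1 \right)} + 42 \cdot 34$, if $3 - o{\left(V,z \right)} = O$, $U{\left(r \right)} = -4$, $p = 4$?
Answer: $1364$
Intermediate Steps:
$O = -5$ ($O = 5 \left(\left(-1 - 3\right) + 3\right) = 5 \left(-4 + 3\right) = 5 \left(-1\right) = -5$)
$o{\left(V,z \right)} = 8$ ($o{\left(V,z \right)} = 3 - -5 = 3 + 5 = 8$)
$\left(-1\right) \left(-2\right) U{\left(1 \right)} o{\left(p,-1 \right)} + 42 \cdot 34 = \left(-1\right) \left(-2\right) \left(-4\right) 8 + 42 \cdot 34 = 2 \left(-4\right) 8 + 1428 = \left(-8\right) 8 + 1428 = -64 + 1428 = 1364$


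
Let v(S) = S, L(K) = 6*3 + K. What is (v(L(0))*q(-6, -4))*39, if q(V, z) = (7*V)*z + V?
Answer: 113724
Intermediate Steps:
L(K) = 18 + K
q(V, z) = V + 7*V*z (q(V, z) = 7*V*z + V = V + 7*V*z)
(v(L(0))*q(-6, -4))*39 = ((18 + 0)*(-6*(1 + 7*(-4))))*39 = (18*(-6*(1 - 28)))*39 = (18*(-6*(-27)))*39 = (18*162)*39 = 2916*39 = 113724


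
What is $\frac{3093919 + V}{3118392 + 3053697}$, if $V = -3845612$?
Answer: $- \frac{751693}{6172089} \approx -0.12179$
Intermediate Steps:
$\frac{3093919 + V}{3118392 + 3053697} = \frac{3093919 - 3845612}{3118392 + 3053697} = - \frac{751693}{6172089}$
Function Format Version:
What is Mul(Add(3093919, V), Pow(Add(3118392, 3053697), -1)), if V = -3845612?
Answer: Rational(-751693, 6172089) ≈ -0.12179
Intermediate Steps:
Mul(Add(3093919, V), Pow(Add(3118392, 3053697), -1)) = Mul(Add(3093919, -3845612), Pow(Add(3118392, 3053697), -1)) = Mul(-751693, Pow(6172089, -1)) = Mul(-751693, Rational(1, 6172089)) = Rational(-751693, 6172089)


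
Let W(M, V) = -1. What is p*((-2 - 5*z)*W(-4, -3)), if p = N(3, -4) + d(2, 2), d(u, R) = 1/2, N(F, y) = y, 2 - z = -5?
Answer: -259/2 ≈ -129.50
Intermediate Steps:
z = 7 (z = 2 - 1*(-5) = 2 + 5 = 7)
d(u, R) = ½
p = -7/2 (p = -4 + ½ = -7/2 ≈ -3.5000)
p*((-2 - 5*z)*W(-4, -3)) = -7*(-2 - 5*7)*(-1)/2 = -7*(-2 - 35)*(-1)/2 = -(-259)*(-1)/2 = -7/2*37 = -259/2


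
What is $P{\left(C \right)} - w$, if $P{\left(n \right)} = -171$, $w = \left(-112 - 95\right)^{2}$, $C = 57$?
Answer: $-43020$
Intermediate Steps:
$w = 42849$ ($w = \left(-207\right)^{2} = 42849$)
$P{\left(C \right)} - w = -171 - 42849 = -43020$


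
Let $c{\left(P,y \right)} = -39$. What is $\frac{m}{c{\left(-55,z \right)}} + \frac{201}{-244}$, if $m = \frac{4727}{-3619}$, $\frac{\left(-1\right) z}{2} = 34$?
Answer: $- \frac{27215953}{34438404} \approx -0.79028$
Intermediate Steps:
$z = -68$ ($z = \left(-2\right) 34 = -68$)
$m = - \frac{4727}{3619}$ ($m = 4727 \left(- \frac{1}{3619}\right) = - \frac{4727}{3619} \approx -1.3062$)
$\frac{m}{c{\left(-55,z \right)}} + \frac{201}{-244} = - \frac{4727}{3619 \left(-39\right)} + \frac{201}{-244} = \left(- \frac{4727}{3619}\right) \left(- \frac{1}{39}\right) + 201 \left(- \frac{1}{244}\right) = \frac{4727}{141141} - \frac{201}{244} = - \frac{27215953}{34438404}$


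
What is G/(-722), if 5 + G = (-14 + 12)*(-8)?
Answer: -11/722 ≈ -0.015235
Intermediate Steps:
G = 11 (G = -5 + (-14 + 12)*(-8) = -5 - 2*(-8) = -5 + 16 = 11)
G/(-722) = 11/(-722) = 11*(-1/722) = -11/722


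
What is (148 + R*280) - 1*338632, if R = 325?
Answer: -247484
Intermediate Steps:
(148 + R*280) - 1*338632 = (148 + 325*280) - 1*338632 = (148 + 91000) - 338632 = 91148 - 338632 = -247484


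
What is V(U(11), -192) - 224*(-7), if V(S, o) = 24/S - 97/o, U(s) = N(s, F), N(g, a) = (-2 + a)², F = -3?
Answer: 7533433/4800 ≈ 1569.5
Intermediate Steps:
U(s) = 25 (U(s) = (-2 - 3)² = (-5)² = 25)
V(S, o) = -97/o + 24/S
V(U(11), -192) - 224*(-7) = (-97/(-192) + 24/25) - 224*(-7) = (-97*(-1/192) + 24*(1/25)) + 1568 = (97/192 + 24/25) + 1568 = 7033/4800 + 1568 = 7533433/4800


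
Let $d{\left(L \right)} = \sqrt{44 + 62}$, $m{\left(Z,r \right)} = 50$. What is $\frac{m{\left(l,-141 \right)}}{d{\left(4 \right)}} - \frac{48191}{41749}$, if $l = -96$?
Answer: $- \frac{48191}{41749} + \frac{25 \sqrt{106}}{53} \approx 3.7021$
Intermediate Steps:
$d{\left(L \right)} = \sqrt{106}$
$\frac{m{\left(l,-141 \right)}}{d{\left(4 \right)}} - \frac{48191}{41749} = \frac{50}{\sqrt{106}} - \frac{48191}{41749} = 50 \frac{\sqrt{106}}{106} - \frac{48191}{41749} = \frac{25 \sqrt{106}}{53} - \frac{48191}{41749} = - \frac{48191}{41749} + \frac{25 \sqrt{106}}{53}$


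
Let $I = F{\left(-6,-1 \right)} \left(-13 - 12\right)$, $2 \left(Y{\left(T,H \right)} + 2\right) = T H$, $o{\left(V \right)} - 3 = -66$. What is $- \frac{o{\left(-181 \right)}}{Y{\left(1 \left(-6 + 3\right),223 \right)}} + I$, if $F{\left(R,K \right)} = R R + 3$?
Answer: $- \frac{656301}{673} \approx -975.19$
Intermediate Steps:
$o{\left(V \right)} = -63$ ($o{\left(V \right)} = 3 - 66 = -63$)
$Y{\left(T,H \right)} = -2 + \frac{H T}{2}$ ($Y{\left(T,H \right)} = -2 + \frac{T H}{2} = -2 + \frac{H T}{2}$)
$F{\left(R,K \right)} = 3 + R^{2}$ ($F{\left(R,K \right)} = R^{2} + 3 = 3 + R^{2}$)
$I = -975$ ($I = \left(3 + \left(-6\right)^{2}\right) \left(-13 - 12\right) = \left(3 + 36\right) \left(-13 - 12\right) = 39 \left(-25\right) = -975$)
$- \frac{o{\left(-181 \right)}}{Y{\left(1 \left(-6 + 3\right),223 \right)}} + I = - \frac{-63}{-2 + \frac{1}{2} \cdot 223 \cdot 1 \left(-6 + 3\right)} - 975 = - \frac{-63}{-2 + \frac{1}{2} \cdot 223 \cdot 1 \left(-3\right)} - 975 = - \frac{-63}{-2 + \frac{1}{2} \cdot 223 \left(-3\right)} - 975 = - \frac{-63}{-2 - \frac{669}{2}} - 975 = - \frac{-63}{- \frac{673}{2}} - 975 = - \frac{\left(-63\right) \left(-2\right)}{673} - 975 = \left(-1\right) \frac{126}{673} - 975 = - \frac{126}{673} - 975 = - \frac{656301}{673}$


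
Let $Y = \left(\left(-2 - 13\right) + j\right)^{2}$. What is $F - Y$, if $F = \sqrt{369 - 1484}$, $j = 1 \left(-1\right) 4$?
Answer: $-361 + i \sqrt{1115} \approx -361.0 + 33.392 i$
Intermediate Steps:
$j = -4$ ($j = \left(-1\right) 4 = -4$)
$Y = 361$ ($Y = \left(\left(-2 - 13\right) - 4\right)^{2} = \left(-15 - 4\right)^{2} = \left(-19\right)^{2} = 361$)
$F = i \sqrt{1115}$ ($F = \sqrt{-1115} = i \sqrt{1115} \approx 33.392 i$)
$F - Y = i \sqrt{1115} - 361 = -361 + i \sqrt{1115}$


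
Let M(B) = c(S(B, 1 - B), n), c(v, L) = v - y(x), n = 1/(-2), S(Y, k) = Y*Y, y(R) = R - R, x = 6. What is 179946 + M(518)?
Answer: 448270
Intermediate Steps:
y(R) = 0
S(Y, k) = Y²
n = -½ (n = 1*(-½) = -½ ≈ -0.50000)
c(v, L) = v (c(v, L) = v - 1*0 = v + 0 = v)
M(B) = B²
179946 + M(518) = 179946 + 518² = 179946 + 268324 = 448270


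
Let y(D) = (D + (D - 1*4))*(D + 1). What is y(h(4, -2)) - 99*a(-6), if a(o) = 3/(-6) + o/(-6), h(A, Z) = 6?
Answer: 13/2 ≈ 6.5000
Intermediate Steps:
a(o) = -1/2 - o/6 (a(o) = 3*(-1/6) + o*(-1/6) = -1/2 - o/6)
y(D) = (1 + D)*(-4 + 2*D) (y(D) = (D + (D - 4))*(1 + D) = (D + (-4 + D))*(1 + D) = (-4 + 2*D)*(1 + D) = (1 + D)*(-4 + 2*D))
y(h(4, -2)) - 99*a(-6) = (-4 - 2*6 + 2*6**2) - 99*(-1/2 - 1/6*(-6)) = (-4 - 12 + 2*36) - 99*(-1/2 + 1) = (-4 - 12 + 72) - 99*1/2 = 56 - 99/2 = 13/2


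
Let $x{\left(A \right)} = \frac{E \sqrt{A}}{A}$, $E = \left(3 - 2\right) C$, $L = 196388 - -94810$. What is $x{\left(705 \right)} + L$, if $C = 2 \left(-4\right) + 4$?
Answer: $291198 - \frac{4 \sqrt{705}}{705} \approx 2.912 \cdot 10^{5}$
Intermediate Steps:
$L = 291198$ ($L = 196388 + 94810 = 291198$)
$C = -4$ ($C = -8 + 4 = -4$)
$E = -4$ ($E = \left(3 - 2\right) \left(-4\right) = 1 \left(-4\right) = -4$)
$x{\left(A \right)} = - \frac{4}{\sqrt{A}}$ ($x{\left(A \right)} = \frac{\left(-4\right) \sqrt{A}}{A} = - \frac{4}{\sqrt{A}}$)
$x{\left(705 \right)} + L = - \frac{4}{\sqrt{705}} + 291198 = - 4 \frac{\sqrt{705}}{705} + 291198 = - \frac{4 \sqrt{705}}{705} + 291198 = 291198 - \frac{4 \sqrt{705}}{705}$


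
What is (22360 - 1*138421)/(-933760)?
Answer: 116061/933760 ≈ 0.12429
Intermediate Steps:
(22360 - 1*138421)/(-933760) = (22360 - 138421)*(-1/933760) = -116061*(-1/933760) = 116061/933760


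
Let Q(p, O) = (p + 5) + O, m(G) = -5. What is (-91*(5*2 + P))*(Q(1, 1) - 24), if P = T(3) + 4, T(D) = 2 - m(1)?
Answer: 32487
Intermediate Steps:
Q(p, O) = 5 + O + p (Q(p, O) = (5 + p) + O = 5 + O + p)
T(D) = 7 (T(D) = 2 - 1*(-5) = 2 + 5 = 7)
P = 11 (P = 7 + 4 = 11)
(-91*(5*2 + P))*(Q(1, 1) - 24) = (-91*(5*2 + 11))*((5 + 1 + 1) - 24) = (-91*(10 + 11))*(7 - 24) = -91*21*(-17) = -1911*(-17) = 32487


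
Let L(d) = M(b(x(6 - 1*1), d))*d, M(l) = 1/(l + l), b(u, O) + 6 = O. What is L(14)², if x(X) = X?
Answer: 49/64 ≈ 0.76563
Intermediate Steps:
b(u, O) = -6 + O
M(l) = 1/(2*l)
L(d) = d/(2*(-6 + d)) (L(d) = (1/(2*(-6 + d)))*d = d/(2*(-6 + d)))
L(14)² = ((½)*14/(-6 + 14))² = ((½)*14/8)² = ((½)*14*(⅛))² = (7/8)² = 49/64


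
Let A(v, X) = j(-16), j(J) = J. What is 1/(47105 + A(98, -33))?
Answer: 1/47089 ≈ 2.1236e-5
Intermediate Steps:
A(v, X) = -16
1/(47105 + A(98, -33)) = 1/(47105 - 16) = 1/47089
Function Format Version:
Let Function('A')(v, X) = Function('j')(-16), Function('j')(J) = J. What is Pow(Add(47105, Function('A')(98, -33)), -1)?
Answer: Rational(1, 47089) ≈ 2.1236e-5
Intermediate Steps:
Function('A')(v, X) = -16
Pow(Add(47105, Function('A')(98, -33)), -1) = Pow(Add(47105, -16), -1) = Pow(47089, -1) = Rational(1, 47089)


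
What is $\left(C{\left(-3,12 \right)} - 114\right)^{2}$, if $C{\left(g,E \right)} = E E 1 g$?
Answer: $298116$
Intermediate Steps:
$C{\left(g,E \right)} = g E^{2}$ ($C{\left(g,E \right)} = E E g = E^{2} g = g E^{2}$)
$\left(C{\left(-3,12 \right)} - 114\right)^{2} = \left(- 3 \cdot 12^{2} - 114\right)^{2} = \left(\left(-3\right) 144 - 114\right)^{2} = \left(-432 - 114\right)^{2} = \left(-546\right)^{2} = 298116$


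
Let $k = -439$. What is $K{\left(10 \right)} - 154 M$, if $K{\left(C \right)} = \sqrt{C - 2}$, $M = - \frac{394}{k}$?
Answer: $- \frac{60676}{439} + 2 \sqrt{2} \approx -135.39$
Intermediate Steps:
$M = \frac{394}{439}$ ($M = - \frac{394}{-439} = \left(-394\right) \left(- \frac{1}{439}\right) = \frac{394}{439} \approx 0.89749$)
$K{\left(C \right)} = \sqrt{-2 + C}$
$K{\left(10 \right)} - 154 M = \sqrt{-2 + 10} - \frac{60676}{439} = \sqrt{8} - \frac{60676}{439} = 2 \sqrt{2} - \frac{60676}{439} = - \frac{60676}{439} + 2 \sqrt{2}$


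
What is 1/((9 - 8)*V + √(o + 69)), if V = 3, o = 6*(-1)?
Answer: -1/18 + √7/18 ≈ 0.091431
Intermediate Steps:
o = -6
1/((9 - 8)*V + √(o + 69)) = 1/((9 - 8)*3 + √(-6 + 69)) = 1/(1*3 + √63) = 1/(3 + 3*√7)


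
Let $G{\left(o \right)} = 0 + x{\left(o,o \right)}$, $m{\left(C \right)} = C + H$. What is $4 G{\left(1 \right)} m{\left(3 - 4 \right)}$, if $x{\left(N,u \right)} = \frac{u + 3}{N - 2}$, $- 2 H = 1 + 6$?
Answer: $72$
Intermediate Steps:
$H = - \frac{7}{2}$ ($H = - \frac{1 + 6}{2} = \left(- \frac{1}{2}\right) 7 = - \frac{7}{2} \approx -3.5$)
$x{\left(N,u \right)} = \frac{3 + u}{-2 + N}$
$m{\left(C \right)} = - \frac{7}{2} + C$ ($m{\left(C \right)} = C - \frac{7}{2} = - \frac{7}{2} + C$)
$G{\left(o \right)} = \frac{3 + o}{-2 + o}$ ($G{\left(o \right)} = 0 + \frac{3 + o}{-2 + o} = \frac{3 + o}{-2 + o}$)
$4 G{\left(1 \right)} m{\left(3 - 4 \right)} = 4 \frac{3 + 1}{-2 + 1} \left(- \frac{7}{2} + \left(3 - 4\right)\right) = 4 \frac{1}{-1} \cdot 4 \left(- \frac{7}{2} + \left(3 - 4\right)\right) = 4 \left(\left(-1\right) 4\right) \left(- \frac{7}{2} - 1\right) = 4 \left(-4\right) \left(- \frac{9}{2}\right) = \left(-16\right) \left(- \frac{9}{2}\right) = 72$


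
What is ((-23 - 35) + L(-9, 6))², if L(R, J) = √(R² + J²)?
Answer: 3481 - 348*√13 ≈ 2226.3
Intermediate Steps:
L(R, J) = √(J² + R²)
((-23 - 35) + L(-9, 6))² = ((-23 - 35) + √(6² + (-9)²))² = (-58 + √(36 + 81))² = (-58 + √117)² = (-58 + 3*√13)²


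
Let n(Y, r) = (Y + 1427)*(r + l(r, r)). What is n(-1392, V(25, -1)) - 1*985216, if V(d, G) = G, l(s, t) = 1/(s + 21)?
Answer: -3940997/4 ≈ -9.8525e+5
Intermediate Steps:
l(s, t) = 1/(21 + s)
n(Y, r) = (1427 + Y)*(r + 1/(21 + r)) (n(Y, r) = (Y + 1427)*(r + 1/(21 + r)) = (1427 + Y)*(r + 1/(21 + r)))
n(-1392, V(25, -1)) - 1*985216 = (1427 - 1392 - (21 - 1)*(1427 - 1392))/(21 - 1) - 1*985216 = (1427 - 1392 - 1*20*35)/20 - 985216 = (1427 - 1392 - 700)/20 - 985216 = (1/20)*(-665) - 985216 = -133/4 - 985216 = -3940997/4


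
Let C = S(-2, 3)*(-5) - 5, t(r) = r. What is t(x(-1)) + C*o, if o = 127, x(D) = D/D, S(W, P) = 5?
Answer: -3809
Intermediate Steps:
x(D) = 1
C = -30 (C = 5*(-5) - 5 = -25 - 5 = -30)
t(x(-1)) + C*o = 1 - 30*127 = 1 - 3810 = -3809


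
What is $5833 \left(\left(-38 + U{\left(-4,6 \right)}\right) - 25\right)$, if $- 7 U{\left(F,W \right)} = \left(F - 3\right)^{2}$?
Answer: $-408310$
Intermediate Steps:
$U{\left(F,W \right)} = - \frac{\left(-3 + F\right)^{2}}{7}$ ($U{\left(F,W \right)} = - \frac{\left(F - 3\right)^{2}}{7} = - \frac{\left(-3 + F\right)^{2}}{7}$)
$5833 \left(\left(-38 + U{\left(-4,6 \right)}\right) - 25\right) = 5833 \left(\left(-38 - \frac{\left(-3 - 4\right)^{2}}{7}\right) - 25\right) = 5833 \left(\left(-38 - \frac{\left(-7\right)^{2}}{7}\right) - 25\right) = 5833 \left(\left(-38 - 7\right) - 25\right) = 5833 \left(-45 - 25\right) = 5833 \left(-70\right) = -408310$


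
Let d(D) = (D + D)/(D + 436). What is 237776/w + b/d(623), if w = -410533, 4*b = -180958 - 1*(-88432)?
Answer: -2873376788479/146149748 ≈ -19661.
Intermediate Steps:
b = -46263/2 (b = (-180958 - 1*(-88432))/4 = (-180958 + 88432)/4 = (¼)*(-92526) = -46263/2 ≈ -23132.)
d(D) = 2*D/(436 + D) (d(D) = (2*D)/(436 + D) = 2*D/(436 + D))
237776/w + b/d(623) = 237776/(-410533) - 46263/(2*(2*623/(436 + 623))) = 237776*(-1/410533) - 46263/(2*(2*623/1059)) = -237776/410533 - 46263/(2*(2*623*(1/1059))) = -237776/410533 - 46263/(2*1246/1059) = -237776/410533 - 46263/2*1059/1246 = -237776/410533 - 6998931/356 = -2873376788479/146149748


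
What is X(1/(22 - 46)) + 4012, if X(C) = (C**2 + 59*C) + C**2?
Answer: 1154749/288 ≈ 4009.5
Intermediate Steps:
X(C) = 2*C**2 + 59*C
X(1/(22 - 46)) + 4012 = (59 + 2/(22 - 46))/(22 - 46) + 4012 = (59 + 2/(-24))/(-24) + 4012 = -(59 + 2*(-1/24))/24 + 4012 = -(59 - 1/12)/24 + 4012 = -1/24*707/12 + 4012 = -707/288 + 4012 = 1154749/288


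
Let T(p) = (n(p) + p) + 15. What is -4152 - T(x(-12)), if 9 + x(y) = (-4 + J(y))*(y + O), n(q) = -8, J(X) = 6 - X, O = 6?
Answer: -4066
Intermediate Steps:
x(y) = -9 + (2 - y)*(6 + y) (x(y) = -9 + (-4 + (6 - y))*(y + 6) = -9 + (2 - y)*(6 + y))
T(p) = 7 + p (T(p) = (-8 + p) + 15 = 7 + p)
-4152 - T(x(-12)) = -4152 - (7 + (3 - 1*(-12)² - 4*(-12))) = -4152 - (7 + (3 - 1*144 + 48)) = -4152 - (7 + (3 - 144 + 48)) = -4152 - (7 - 93) = -4152 - 1*(-86) = -4152 + 86 = -4066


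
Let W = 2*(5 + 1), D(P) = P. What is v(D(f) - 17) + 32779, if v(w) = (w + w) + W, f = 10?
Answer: 32777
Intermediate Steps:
W = 12 (W = 2*6 = 12)
v(w) = 12 + 2*w (v(w) = (w + w) + 12 = 2*w + 12 = 12 + 2*w)
v(D(f) - 17) + 32779 = (12 + 2*(10 - 17)) + 32779 = (12 + 2*(-7)) + 32779 = (12 - 14) + 32779 = -2 + 32779 = 32777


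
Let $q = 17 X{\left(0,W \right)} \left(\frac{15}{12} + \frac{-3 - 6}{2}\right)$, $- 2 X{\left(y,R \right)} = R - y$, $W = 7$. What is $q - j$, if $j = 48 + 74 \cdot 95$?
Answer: $- \frac{55077}{8} \approx -6884.6$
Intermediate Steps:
$j = 7078$ ($j = 48 + 7030 = 7078$)
$X{\left(y,R \right)} = \frac{y}{2} - \frac{R}{2}$ ($X{\left(y,R \right)} = - \frac{R - y}{2} = \frac{y}{2} - \frac{R}{2}$)
$q = \frac{1547}{8}$ ($q = 17 \left(\frac{1}{2} \cdot 0 - \frac{7}{2}\right) \left(\frac{15}{12} + \frac{-3 - 6}{2}\right) = 17 \left(0 - \frac{7}{2}\right) \left(15 \cdot \frac{1}{12} + \left(-3 - 6\right) \frac{1}{2}\right) = 17 \left(- \frac{7}{2}\right) \left(\frac{5}{4} - \frac{9}{2}\right) = - \frac{119 \left(\frac{5}{4} - \frac{9}{2}\right)}{2} = \left(- \frac{119}{2}\right) \left(- \frac{13}{4}\right) = \frac{1547}{8} \approx 193.38$)
$q - j = \frac{1547}{8} - 7078 = - \frac{55077}{8}$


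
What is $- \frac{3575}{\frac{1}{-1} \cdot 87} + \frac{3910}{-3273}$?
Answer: $\frac{3786935}{94917} \approx 39.897$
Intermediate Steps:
$- \frac{3575}{\frac{1}{-1} \cdot 87} + \frac{3910}{-3273} = - \frac{3575}{\left(-1\right) 87} + 3910 \left(- \frac{1}{3273}\right) = - \frac{3575}{-87} - \frac{3910}{3273} = \left(-3575\right) \left(- \frac{1}{87}\right) - \frac{3910}{3273} = \frac{3575}{87} - \frac{3910}{3273} = \frac{3786935}{94917}$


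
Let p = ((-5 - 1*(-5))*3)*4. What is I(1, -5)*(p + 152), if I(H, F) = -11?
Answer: -1672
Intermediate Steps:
p = 0 (p = ((-5 + 5)*3)*4 = (0*3)*4 = 0*4 = 0)
I(1, -5)*(p + 152) = -11*(0 + 152) = -11*152 = -1672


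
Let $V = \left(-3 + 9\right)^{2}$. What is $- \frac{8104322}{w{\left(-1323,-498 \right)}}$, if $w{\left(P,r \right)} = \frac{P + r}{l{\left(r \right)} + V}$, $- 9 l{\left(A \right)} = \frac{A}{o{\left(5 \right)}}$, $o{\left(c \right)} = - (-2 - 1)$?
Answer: $\frac{3971117780}{16389} \approx 2.423 \cdot 10^{5}$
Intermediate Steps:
$o{\left(c \right)} = 3$ ($o{\left(c \right)} = \left(-1\right) \left(-3\right) = 3$)
$V = 36$ ($V = 6^{2} = 36$)
$l{\left(A \right)} = - \frac{A}{27}$ ($l{\left(A \right)} = - \frac{A \frac{1}{3}}{9} = - \frac{\frac{1}{3} A}{9} = - \frac{A}{27}$)
$w{\left(P,r \right)} = \frac{P + r}{36 - \frac{r}{27}}$ ($w{\left(P,r \right)} = \frac{P + r}{- \frac{r}{27} + 36} = \frac{P + r}{36 - \frac{r}{27}}$)
$- \frac{8104322}{w{\left(-1323,-498 \right)}} = - \frac{8104322}{27 \frac{1}{-972 - 498} \left(\left(-1\right) \left(-1323\right) - -498\right)} = - \frac{8104322}{27 \frac{1}{-1470} \left(1323 + 498\right)} = - \frac{8104322}{27 \left(- \frac{1}{1470}\right) 1821} = - \frac{8104322}{- \frac{16389}{490}} = \left(-8104322\right) \left(- \frac{490}{16389}\right) = \frac{3971117780}{16389}$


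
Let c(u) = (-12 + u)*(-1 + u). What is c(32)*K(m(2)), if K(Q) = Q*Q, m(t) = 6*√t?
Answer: 44640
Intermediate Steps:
c(u) = (-1 + u)*(-12 + u)
K(Q) = Q²
c(32)*K(m(2)) = (12 + 32² - 13*32)*(6*√2)² = (12 + 1024 - 416)*72 = 620*72 = 44640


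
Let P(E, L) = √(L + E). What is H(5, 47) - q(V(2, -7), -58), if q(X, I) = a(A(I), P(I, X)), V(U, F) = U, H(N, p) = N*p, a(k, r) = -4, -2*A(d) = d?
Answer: 239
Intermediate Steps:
P(E, L) = √(E + L)
A(d) = -d/2
q(X, I) = -4
H(5, 47) - q(V(2, -7), -58) = 5*47 - 1*(-4) = 235 + 4 = 239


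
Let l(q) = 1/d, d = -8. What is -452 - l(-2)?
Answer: -3615/8 ≈ -451.88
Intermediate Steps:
l(q) = -⅛ (l(q) = 1/(-8) = -⅛)
-452 - l(-2) = -452 - 1*(-⅛) = -452 + ⅛ = -3615/8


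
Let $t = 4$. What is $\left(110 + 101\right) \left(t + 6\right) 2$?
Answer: $4220$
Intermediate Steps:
$\left(110 + 101\right) \left(t + 6\right) 2 = \left(110 + 101\right) \left(4 + 6\right) 2 = 211 \cdot 10 \cdot 2 = 211 \cdot 20 = 4220$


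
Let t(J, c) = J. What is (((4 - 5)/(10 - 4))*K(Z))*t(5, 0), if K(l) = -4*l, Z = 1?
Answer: 10/3 ≈ 3.3333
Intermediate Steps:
(((4 - 5)/(10 - 4))*K(Z))*t(5, 0) = (((4 - 5)/(10 - 4))*(-4*1))*5 = (-1/6*(-4))*5 = (-1*1/6*(-4))*5 = -1/6*(-4)*5 = (2/3)*5 = 10/3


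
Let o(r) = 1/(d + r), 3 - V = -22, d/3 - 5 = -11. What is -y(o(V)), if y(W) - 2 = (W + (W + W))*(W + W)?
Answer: -104/49 ≈ -2.1224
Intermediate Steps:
d = -18 (d = 15 + 3*(-11) = 15 - 33 = -18)
V = 25 (V = 3 - 1*(-22) = 3 + 22 = 25)
o(r) = 1/(-18 + r)
y(W) = 2 + 6*W² (y(W) = 2 + (W + (W + W))*(W + W) = 2 + (W + 2*W)*(2*W) = 2 + (3*W)*(2*W) = 2 + 6*W²)
-y(o(V)) = -(2 + 6*(1/(-18 + 25))²) = -(2 + 6*(1/7)²) = -(2 + 6*(⅐)²) = -(2 + 6*(1/49)) = -(2 + 6/49) = -1*104/49 = -104/49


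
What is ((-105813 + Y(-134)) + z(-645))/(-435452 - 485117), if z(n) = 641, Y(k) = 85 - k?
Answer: 104953/920569 ≈ 0.11401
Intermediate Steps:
((-105813 + Y(-134)) + z(-645))/(-435452 - 485117) = ((-105813 + (85 - 1*(-134))) + 641)/(-435452 - 485117) = ((-105813 + (85 + 134)) + 641)/(-920569) = ((-105813 + 219) + 641)*(-1/920569) = (-105594 + 641)*(-1/920569) = -104953*(-1/920569) = 104953/920569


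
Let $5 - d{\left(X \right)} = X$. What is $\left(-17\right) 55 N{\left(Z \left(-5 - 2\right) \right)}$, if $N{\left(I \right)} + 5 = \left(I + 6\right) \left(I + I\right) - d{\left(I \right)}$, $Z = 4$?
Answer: $-1116390$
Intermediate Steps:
$d{\left(X \right)} = 5 - X$
$N{\left(I \right)} = -10 + I + 2 I \left(6 + I\right)$ ($N{\left(I \right)} = -5 - \left(5 - I - \left(I + 6\right) \left(I + I\right)\right) = -5 + \left(\left(6 + I\right) 2 I + \left(-5 + I\right)\right) = -5 + \left(2 I \left(6 + I\right) + \left(-5 + I\right)\right) = -5 + \left(-5 + I + 2 I \left(6 + I\right)\right) = -10 + I + 2 I \left(6 + I\right)$)
$\left(-17\right) 55 N{\left(Z \left(-5 - 2\right) \right)} = \left(-17\right) 55 \left(-10 + 2 \left(4 \left(-5 - 2\right)\right)^{2} + 13 \cdot 4 \left(-5 - 2\right)\right) = - 935 \left(-10 + 2 \left(4 \left(-7\right)\right)^{2} + 13 \cdot 4 \left(-7\right)\right) = - 935 \left(-10 + 2 \left(-28\right)^{2} + 13 \left(-28\right)\right) = - 935 \left(-10 + 2 \cdot 784 - 364\right) = - 935 \left(-10 + 1568 - 364\right) = \left(-935\right) 1194 = -1116390$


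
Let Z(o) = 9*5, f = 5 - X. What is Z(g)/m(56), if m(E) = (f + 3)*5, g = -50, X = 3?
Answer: 9/5 ≈ 1.8000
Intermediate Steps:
f = 2 (f = 5 - 1*3 = 5 - 3 = 2)
m(E) = 25 (m(E) = (2 + 3)*5 = 5*5 = 25)
Z(o) = 45
Z(g)/m(56) = 45/25 = 45*(1/25) = 9/5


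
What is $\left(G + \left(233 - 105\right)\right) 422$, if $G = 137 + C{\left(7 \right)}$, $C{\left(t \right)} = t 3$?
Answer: $120692$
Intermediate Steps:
$C{\left(t \right)} = 3 t$
$G = 158$ ($G = 137 + 3 \cdot 7 = 137 + 21 = 158$)
$\left(G + \left(233 - 105\right)\right) 422 = \left(158 + \left(233 - 105\right)\right) 422 = \left(158 + 128\right) 422 = 286 \cdot 422 = 120692$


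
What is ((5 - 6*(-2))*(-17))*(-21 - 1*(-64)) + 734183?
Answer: 721756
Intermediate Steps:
((5 - 6*(-2))*(-17))*(-21 - 1*(-64)) + 734183 = ((5 + 12)*(-17))*(-21 + 64) + 734183 = (17*(-17))*43 + 734183 = -289*43 + 734183 = -12427 + 734183 = 721756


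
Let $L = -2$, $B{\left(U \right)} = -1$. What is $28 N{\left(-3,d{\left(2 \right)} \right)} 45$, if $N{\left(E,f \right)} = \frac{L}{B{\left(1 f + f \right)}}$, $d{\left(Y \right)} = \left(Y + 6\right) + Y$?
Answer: $2520$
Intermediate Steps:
$d{\left(Y \right)} = 6 + 2 Y$ ($d{\left(Y \right)} = \left(6 + Y\right) + Y = 6 + 2 Y$)
$N{\left(E,f \right)} = 2$ ($N{\left(E,f \right)} = - \frac{2}{-1} = \left(-2\right) \left(-1\right) = 2$)
$28 N{\left(-3,d{\left(2 \right)} \right)} 45 = 28 \cdot 2 \cdot 45 = 56 \cdot 45 = 2520$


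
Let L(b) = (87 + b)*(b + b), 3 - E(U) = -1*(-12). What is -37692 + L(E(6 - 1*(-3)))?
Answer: -39096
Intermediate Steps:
E(U) = -9 (E(U) = 3 - (-1)*(-12) = 3 - 1*12 = 3 - 12 = -9)
L(b) = 2*b*(87 + b) (L(b) = (87 + b)*(2*b) = 2*b*(87 + b))
-37692 + L(E(6 - 1*(-3))) = -37692 + 2*(-9)*(87 - 9) = -37692 + 2*(-9)*78 = -37692 - 1404 = -39096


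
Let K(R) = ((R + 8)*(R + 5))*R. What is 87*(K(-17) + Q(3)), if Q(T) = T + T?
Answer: -159210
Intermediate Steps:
Q(T) = 2*T
K(R) = R*(5 + R)*(8 + R) (K(R) = ((8 + R)*(5 + R))*R = ((5 + R)*(8 + R))*R = R*(5 + R)*(8 + R))
87*(K(-17) + Q(3)) = 87*(-17*(40 + (-17)**2 + 13*(-17)) + 2*3) = 87*(-17*(40 + 289 - 221) + 6) = 87*(-17*108 + 6) = 87*(-1836 + 6) = 87*(-1830) = -159210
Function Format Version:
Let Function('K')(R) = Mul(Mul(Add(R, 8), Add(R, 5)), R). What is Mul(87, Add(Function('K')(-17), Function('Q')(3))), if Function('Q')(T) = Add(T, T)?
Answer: -159210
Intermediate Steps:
Function('Q')(T) = Mul(2, T)
Function('K')(R) = Mul(R, Add(5, R), Add(8, R)) (Function('K')(R) = Mul(Mul(Add(8, R), Add(5, R)), R) = Mul(Mul(Add(5, R), Add(8, R)), R) = Mul(R, Add(5, R), Add(8, R)))
Mul(87, Add(Function('K')(-17), Function('Q')(3))) = Mul(87, Add(Mul(-17, Add(40, Pow(-17, 2), Mul(13, -17))), Mul(2, 3))) = Mul(87, Add(Mul(-17, Add(40, 289, -221)), 6)) = Mul(87, Add(Mul(-17, 108), 6)) = Mul(87, Add(-1836, 6)) = Mul(87, -1830) = -159210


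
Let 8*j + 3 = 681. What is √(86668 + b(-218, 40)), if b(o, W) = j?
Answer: √347011/2 ≈ 294.54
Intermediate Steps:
j = 339/4 (j = -3/8 + (⅛)*681 = -3/8 + 681/8 = 339/4 ≈ 84.750)
b(o, W) = 339/4
√(86668 + b(-218, 40)) = √(86668 + 339/4) = √(347011/4) = √347011/2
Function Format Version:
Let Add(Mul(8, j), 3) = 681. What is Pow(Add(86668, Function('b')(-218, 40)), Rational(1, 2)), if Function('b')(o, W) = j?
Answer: Mul(Rational(1, 2), Pow(347011, Rational(1, 2))) ≈ 294.54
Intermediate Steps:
j = Rational(339, 4) (j = Add(Rational(-3, 8), Mul(Rational(1, 8), 681)) = Add(Rational(-3, 8), Rational(681, 8)) = Rational(339, 4) ≈ 84.750)
Function('b')(o, W) = Rational(339, 4)
Pow(Add(86668, Function('b')(-218, 40)), Rational(1, 2)) = Pow(Add(86668, Rational(339, 4)), Rational(1, 2)) = Pow(Rational(347011, 4), Rational(1, 2)) = Mul(Rational(1, 2), Pow(347011, Rational(1, 2)))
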